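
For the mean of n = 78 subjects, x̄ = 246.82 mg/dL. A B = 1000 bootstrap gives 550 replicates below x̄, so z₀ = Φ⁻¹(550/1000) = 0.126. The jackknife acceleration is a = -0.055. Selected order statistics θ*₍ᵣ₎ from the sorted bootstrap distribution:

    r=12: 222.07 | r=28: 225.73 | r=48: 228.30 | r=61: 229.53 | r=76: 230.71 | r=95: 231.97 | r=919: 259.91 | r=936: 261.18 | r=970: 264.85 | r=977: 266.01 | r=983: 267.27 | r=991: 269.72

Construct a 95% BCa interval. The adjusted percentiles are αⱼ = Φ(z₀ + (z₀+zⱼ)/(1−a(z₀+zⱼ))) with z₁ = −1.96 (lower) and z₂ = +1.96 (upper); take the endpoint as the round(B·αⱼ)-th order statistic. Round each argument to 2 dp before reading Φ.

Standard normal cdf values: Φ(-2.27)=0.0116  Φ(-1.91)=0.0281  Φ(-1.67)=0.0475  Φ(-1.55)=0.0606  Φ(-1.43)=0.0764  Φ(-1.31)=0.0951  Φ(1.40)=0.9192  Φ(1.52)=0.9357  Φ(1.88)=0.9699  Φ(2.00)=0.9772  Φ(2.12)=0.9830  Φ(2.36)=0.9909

Lower: z₀ + z₁ = 0.126 + (-1.960) = -1.834; 1 − a(z₀+z₁) = 1 − (-0.055)(-1.834) = 0.8991; argument = 0.126 + (-1.834)/0.8991 = -1.9137 → -1.91.
α₁ = Φ(-1.91) = 0.0281; rank = round(1000 × 0.0281) = 28; θ*₍28₎ = 225.73.
Upper: z₀ + z₂ = 2.086; 1 − a(z₀+z₂) = 1.1147; argument = 1.9973 → 2.00; α₂ = 0.9772; rank = 977; θ*₍977₎ = 266.01.

(225.73, 266.01)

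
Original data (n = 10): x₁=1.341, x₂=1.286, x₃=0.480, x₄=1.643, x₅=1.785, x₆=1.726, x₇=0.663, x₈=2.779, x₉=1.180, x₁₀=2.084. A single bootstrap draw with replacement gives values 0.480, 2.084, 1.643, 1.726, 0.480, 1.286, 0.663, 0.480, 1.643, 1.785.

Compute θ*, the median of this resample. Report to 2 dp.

θ* = 1.46

Sorted: 0.480, 0.480, 0.480, 0.663, 1.286, 1.643, 1.643, 1.726, 1.785, 2.084
Median = average of the two middle values = 1.46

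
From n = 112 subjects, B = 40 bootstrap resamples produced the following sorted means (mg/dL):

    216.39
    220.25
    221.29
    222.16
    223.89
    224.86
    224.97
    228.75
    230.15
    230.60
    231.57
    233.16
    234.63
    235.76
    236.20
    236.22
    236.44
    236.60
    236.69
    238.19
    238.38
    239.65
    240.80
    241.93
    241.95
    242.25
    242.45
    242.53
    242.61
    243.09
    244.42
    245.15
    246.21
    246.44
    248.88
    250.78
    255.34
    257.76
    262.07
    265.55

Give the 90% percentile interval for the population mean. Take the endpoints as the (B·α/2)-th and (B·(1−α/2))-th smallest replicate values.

α = 0.10; lower rank = 40 × 0.050 = 2; upper rank = 40 × 0.950 = 38.
The 2nd smallest replicate is 220.25; the 38th is 257.76.

(220.25, 257.76)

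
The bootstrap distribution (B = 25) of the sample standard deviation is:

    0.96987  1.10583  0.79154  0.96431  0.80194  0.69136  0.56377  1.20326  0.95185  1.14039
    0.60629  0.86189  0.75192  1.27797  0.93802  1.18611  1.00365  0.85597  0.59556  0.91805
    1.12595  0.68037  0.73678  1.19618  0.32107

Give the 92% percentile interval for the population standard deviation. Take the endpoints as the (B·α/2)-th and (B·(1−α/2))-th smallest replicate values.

Sorted replicates: 0.32107, 0.56377, 0.59556, 0.60629, 0.68037, 0.69136, 0.73678, 0.75192, 0.79154, 0.80194, 0.85597, 0.86189, 0.91805, 0.93802, 0.95185, 0.96431, 0.96987, 1.00365, 1.10583, 1.12595, 1.14039, 1.18611, 1.19618, 1.20326, 1.27797
α = 0.08; lower rank = 25 × 0.040 = 1; upper rank = 25 × 0.960 = 24.
The 1st smallest replicate is 0.32107; the 24th is 1.20326.

(0.32107, 1.20326)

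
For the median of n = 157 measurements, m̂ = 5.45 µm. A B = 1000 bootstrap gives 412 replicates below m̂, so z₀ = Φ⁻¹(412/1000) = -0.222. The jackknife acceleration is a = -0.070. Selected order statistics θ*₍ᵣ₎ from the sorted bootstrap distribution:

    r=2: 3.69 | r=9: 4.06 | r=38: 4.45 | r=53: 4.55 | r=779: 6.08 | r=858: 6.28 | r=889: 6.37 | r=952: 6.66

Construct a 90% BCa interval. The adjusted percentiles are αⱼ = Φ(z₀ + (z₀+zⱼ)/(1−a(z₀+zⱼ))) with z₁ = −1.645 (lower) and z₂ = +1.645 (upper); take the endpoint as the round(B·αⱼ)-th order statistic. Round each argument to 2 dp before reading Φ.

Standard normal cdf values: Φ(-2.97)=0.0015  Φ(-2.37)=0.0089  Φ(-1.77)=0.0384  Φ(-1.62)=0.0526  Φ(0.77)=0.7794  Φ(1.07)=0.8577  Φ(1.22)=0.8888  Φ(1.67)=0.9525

(4.06, 6.28)

Lower: z₀ + z₁ = -0.222 + (-1.645) = -1.867; 1 − a(z₀+z₁) = 1 − (-0.070)(-1.867) = 0.8693; argument = -0.222 + (-1.867)/0.8693 = -2.3697 → -2.37.
α₁ = Φ(-2.37) = 0.0089; rank = round(1000 × 0.0089) = 9; θ*₍9₎ = 4.06.
Upper: z₀ + z₂ = 1.423; 1 − a(z₀+z₂) = 1.0996; argument = 1.0721 → 1.07; α₂ = 0.8577; rank = 858; θ*₍858₎ = 6.28.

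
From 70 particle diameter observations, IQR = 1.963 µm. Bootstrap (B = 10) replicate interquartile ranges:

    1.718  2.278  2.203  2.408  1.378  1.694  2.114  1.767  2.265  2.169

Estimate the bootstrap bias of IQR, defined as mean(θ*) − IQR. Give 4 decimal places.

bias = +0.0364

mean(θ*) = (1.718 + 2.278 + 2.203 + 2.408 + 1.378 + 1.694 + 2.114 + 1.767 + 2.265 + 2.169) / 10 = 1.99940
bias = 1.99940 − 1.963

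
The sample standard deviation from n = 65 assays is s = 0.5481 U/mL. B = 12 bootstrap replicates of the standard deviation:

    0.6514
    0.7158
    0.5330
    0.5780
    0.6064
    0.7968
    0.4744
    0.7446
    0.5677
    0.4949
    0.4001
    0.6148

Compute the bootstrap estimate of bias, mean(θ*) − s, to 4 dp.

bias = +0.0501

mean(θ*) = (0.6514 + 0.7158 + 0.5330 + 0.5780 + 0.6064 + 0.7968 + 0.4744 + 0.7446 + 0.5677 + 0.4949 + 0.4001 + 0.6148) / 12 = 0.59816
bias = 0.59816 − 0.5481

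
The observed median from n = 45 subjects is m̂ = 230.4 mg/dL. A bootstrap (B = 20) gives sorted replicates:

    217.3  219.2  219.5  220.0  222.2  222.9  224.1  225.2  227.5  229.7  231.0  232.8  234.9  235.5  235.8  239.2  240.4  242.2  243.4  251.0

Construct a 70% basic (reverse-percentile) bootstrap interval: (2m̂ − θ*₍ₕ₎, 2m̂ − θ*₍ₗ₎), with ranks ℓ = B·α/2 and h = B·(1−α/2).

Percentile endpoints at ranks 3 and 17: θ*₍3₎ = 219.5, θ*₍17₎ = 240.4.
Basic interval reflects these around m̂:
  lower = 2 × 230.4 − 240.4 = 220.4
  upper = 2 × 230.4 − 219.5 = 241.3

(220.4, 241.3)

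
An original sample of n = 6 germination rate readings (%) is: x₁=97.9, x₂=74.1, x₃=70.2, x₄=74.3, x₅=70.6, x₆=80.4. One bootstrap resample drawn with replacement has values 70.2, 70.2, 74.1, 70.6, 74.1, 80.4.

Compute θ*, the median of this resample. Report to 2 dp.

Sorted: 70.2, 70.2, 70.6, 74.1, 74.1, 80.4
Median = average of the two middle values = 72.35

θ* = 72.35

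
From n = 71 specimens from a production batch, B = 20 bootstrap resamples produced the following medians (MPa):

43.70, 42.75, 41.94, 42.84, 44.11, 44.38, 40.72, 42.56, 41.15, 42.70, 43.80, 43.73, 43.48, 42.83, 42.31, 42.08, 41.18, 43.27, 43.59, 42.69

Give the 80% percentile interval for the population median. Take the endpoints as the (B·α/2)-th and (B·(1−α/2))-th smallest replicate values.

(41.15, 43.80)

Sorted replicates: 40.72, 41.15, 41.18, 41.94, 42.08, 42.31, 42.56, 42.69, 42.70, 42.75, 42.83, 42.84, 43.27, 43.48, 43.59, 43.70, 43.73, 43.80, 44.11, 44.38
α = 0.20; lower rank = 20 × 0.100 = 2; upper rank = 20 × 0.900 = 18.
The 2nd smallest replicate is 41.15; the 18th is 43.80.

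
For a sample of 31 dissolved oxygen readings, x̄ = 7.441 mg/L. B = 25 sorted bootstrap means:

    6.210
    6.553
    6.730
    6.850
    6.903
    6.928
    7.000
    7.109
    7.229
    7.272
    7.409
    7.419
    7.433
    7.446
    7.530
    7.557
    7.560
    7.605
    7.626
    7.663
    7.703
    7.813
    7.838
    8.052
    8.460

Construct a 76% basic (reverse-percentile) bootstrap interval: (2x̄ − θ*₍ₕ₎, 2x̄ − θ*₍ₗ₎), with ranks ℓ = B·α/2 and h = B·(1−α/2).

Percentile endpoints at ranks 3 and 22: θ*₍3₎ = 6.730, θ*₍22₎ = 7.813.
Basic interval reflects these around x̄:
  lower = 2 × 7.441 − 7.813 = 7.069
  upper = 2 × 7.441 − 6.730 = 8.152

(7.069, 8.152)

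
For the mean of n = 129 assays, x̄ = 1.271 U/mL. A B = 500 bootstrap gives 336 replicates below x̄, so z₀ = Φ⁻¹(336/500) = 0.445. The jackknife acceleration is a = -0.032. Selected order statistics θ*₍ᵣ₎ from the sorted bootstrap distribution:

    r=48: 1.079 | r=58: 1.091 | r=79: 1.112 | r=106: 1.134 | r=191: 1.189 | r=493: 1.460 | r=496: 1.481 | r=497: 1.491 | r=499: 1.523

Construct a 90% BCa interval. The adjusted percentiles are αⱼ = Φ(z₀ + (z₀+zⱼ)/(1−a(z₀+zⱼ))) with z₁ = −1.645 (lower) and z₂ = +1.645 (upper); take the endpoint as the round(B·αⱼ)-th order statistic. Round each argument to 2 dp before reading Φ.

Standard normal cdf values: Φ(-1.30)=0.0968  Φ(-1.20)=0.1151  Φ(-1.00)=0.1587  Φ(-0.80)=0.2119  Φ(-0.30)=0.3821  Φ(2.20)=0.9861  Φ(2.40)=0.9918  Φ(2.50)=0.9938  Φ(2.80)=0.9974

(1.134, 1.481)

Lower: z₀ + z₁ = 0.445 + (-1.645) = -1.200; 1 − a(z₀+z₁) = 1 − (-0.032)(-1.200) = 0.9616; argument = 0.445 + (-1.200)/0.9616 = -0.8029 → -0.80.
α₁ = Φ(-0.80) = 0.2119; rank = round(500 × 0.2119) = 106; θ*₍106₎ = 1.134.
Upper: z₀ + z₂ = 2.090; 1 − a(z₀+z₂) = 1.0669; argument = 2.4040 → 2.40; α₂ = 0.9918; rank = 496; θ*₍496₎ = 1.481.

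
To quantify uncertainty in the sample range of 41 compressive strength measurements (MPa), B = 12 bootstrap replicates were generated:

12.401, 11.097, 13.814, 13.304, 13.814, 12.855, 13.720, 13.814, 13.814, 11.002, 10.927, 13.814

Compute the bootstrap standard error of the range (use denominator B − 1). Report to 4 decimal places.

SE* = 1.2058

Bootstrap SE is the standard deviation of the 12 replicate ranges.
Mean of replicates: (12.401 + 11.097 + 13.814 + 13.304 + 13.814 + 12.855 + 13.720 + 13.814 + 13.814 + 11.002 + 10.927 + 13.814) / 12 = 154.37600 / 12 = 12.86467
Sum of squared deviations: (−0.46367)² + (−1.76767)² + (+0.94933)² + (+0.43933)² + (+0.94933)² + (−0.00967)² + (+0.85533)² + (+0.94933)² + (+0.94933)² + (−1.86267)² + (−1.93767)² + (+0.94933)² = 15.99458
Variance = 15.99458 / 11 = 1.45405
SE* = √1.45405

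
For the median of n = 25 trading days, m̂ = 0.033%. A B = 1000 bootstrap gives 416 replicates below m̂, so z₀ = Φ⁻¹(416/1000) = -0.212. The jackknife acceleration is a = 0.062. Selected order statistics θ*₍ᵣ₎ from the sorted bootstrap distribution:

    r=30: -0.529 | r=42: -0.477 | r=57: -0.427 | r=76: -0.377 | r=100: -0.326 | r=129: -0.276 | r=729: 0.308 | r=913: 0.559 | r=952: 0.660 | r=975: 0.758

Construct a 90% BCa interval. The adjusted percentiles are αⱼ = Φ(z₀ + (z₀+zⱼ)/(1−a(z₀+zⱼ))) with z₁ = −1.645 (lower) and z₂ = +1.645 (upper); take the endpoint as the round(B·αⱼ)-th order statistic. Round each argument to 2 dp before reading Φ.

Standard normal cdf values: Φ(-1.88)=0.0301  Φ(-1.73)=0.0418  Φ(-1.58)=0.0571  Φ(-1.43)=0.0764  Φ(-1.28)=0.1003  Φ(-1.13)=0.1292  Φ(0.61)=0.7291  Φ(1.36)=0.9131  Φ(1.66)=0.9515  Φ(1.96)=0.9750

Lower: z₀ + z₁ = -0.212 + (-1.645) = -1.857; 1 − a(z₀+z₁) = 1 − (0.062)(-1.857) = 1.1151; argument = -0.212 + (-1.857)/1.1151 = -1.8773 → -1.88.
α₁ = Φ(-1.88) = 0.0301; rank = round(1000 × 0.0301) = 30; θ*₍30₎ = -0.529.
Upper: z₀ + z₂ = 1.433; 1 − a(z₀+z₂) = 0.9112; argument = 1.3607 → 1.36; α₂ = 0.9131; rank = 913; θ*₍913₎ = 0.559.

(-0.529, 0.559)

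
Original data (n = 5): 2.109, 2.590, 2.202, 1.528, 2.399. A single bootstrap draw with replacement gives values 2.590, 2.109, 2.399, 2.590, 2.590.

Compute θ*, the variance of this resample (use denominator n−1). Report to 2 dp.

θ* = 0.04

Mean = 2.4556; sum of squared deviations = 0.1775
s² = 0.1775 / 4 = 0.0444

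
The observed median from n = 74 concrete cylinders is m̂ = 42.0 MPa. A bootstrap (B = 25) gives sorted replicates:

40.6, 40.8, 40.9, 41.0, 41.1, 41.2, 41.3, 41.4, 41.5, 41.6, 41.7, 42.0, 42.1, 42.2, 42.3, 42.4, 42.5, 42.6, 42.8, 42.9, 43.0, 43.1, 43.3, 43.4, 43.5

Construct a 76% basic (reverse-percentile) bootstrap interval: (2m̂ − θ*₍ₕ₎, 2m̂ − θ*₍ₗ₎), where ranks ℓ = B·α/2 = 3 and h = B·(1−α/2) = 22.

(40.9, 43.1)

Percentile endpoints at ranks 3 and 22: θ*₍3₎ = 40.9, θ*₍22₎ = 43.1.
Basic interval reflects these around m̂:
  lower = 2 × 42.0 − 43.1 = 40.9
  upper = 2 × 42.0 − 40.9 = 43.1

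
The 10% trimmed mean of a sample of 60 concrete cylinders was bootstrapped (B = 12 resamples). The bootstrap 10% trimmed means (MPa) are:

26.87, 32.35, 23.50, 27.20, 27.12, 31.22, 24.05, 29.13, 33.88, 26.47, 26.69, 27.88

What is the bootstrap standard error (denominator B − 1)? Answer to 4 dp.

SE* = 3.1297

Bootstrap SE is the standard deviation of the 12 replicate 10% trimmed means.
Mean of replicates: (26.87 + 32.35 + 23.50 + 27.20 + 27.12 + 31.22 + 24.05 + 29.13 + 33.88 + 26.47 + 26.69 + 27.88) / 12 = 336.36000 / 12 = 28.03000
Sum of squared deviations: (−1.16000)² + (+4.32000)² + (−4.53000)² + (−0.83000)² + (−0.91000)² + (+3.19000)² + (−3.98000)² + (+1.10000)² + (+5.85000)² + (−1.56000)² + (−1.34000)² + (−0.15000)² = 107.74660
Variance = 107.74660 / 11 = 9.79515
SE* = √9.79515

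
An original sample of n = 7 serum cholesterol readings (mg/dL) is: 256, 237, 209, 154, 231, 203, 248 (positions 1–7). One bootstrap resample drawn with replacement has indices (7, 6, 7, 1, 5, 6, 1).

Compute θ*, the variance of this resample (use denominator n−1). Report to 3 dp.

θ* = 547.333

Resample values: 248, 203, 248, 256, 231, 203, 256.
Mean = 235.0000; sum of squared deviations = 3284.0000
s² = 3284.0000 / 6 = 547.3333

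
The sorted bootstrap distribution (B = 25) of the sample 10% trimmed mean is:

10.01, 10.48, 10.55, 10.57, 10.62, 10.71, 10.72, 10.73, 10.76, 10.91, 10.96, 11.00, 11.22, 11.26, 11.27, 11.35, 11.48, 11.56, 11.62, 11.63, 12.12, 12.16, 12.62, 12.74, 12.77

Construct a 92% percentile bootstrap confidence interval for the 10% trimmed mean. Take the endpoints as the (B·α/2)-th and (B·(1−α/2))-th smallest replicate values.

(10.01, 12.74)

α = 0.08; lower rank = 25 × 0.040 = 1; upper rank = 25 × 0.960 = 24.
The 1st smallest replicate is 10.01; the 24th is 12.74.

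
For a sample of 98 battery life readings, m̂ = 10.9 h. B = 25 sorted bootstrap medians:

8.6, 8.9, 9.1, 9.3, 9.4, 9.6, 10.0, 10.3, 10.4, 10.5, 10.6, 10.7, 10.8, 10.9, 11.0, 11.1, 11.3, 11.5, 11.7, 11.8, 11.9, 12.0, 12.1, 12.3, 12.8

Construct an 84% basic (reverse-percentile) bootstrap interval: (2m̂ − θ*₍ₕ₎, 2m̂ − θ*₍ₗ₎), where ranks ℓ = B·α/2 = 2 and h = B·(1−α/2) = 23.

Percentile endpoints at ranks 2 and 23: θ*₍2₎ = 8.9, θ*₍23₎ = 12.1.
Basic interval reflects these around m̂:
  lower = 2 × 10.9 − 12.1 = 9.7
  upper = 2 × 10.9 − 8.9 = 12.9

(9.7, 12.9)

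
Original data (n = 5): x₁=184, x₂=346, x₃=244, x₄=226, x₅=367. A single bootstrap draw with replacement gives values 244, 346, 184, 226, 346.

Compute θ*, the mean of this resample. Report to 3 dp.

θ* = 269.200

Mean = (244 + 346 + 184 + 226 + 346) / 5 = 1346.0 / 5 = 269.200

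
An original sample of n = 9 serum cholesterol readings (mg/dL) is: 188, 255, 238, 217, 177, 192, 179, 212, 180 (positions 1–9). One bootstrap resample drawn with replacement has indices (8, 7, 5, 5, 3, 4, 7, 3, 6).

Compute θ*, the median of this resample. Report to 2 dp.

θ* = 192.00

Resample values: 212, 179, 177, 177, 238, 217, 179, 238, 192.
Sorted: 177, 177, 179, 179, 192, 212, 217, 238, 238
Median = middle value = 192.00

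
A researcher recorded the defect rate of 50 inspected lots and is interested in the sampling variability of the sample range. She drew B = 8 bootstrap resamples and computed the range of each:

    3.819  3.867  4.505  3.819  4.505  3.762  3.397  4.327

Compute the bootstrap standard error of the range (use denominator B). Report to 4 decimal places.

Bootstrap SE is the standard deviation of the 8 replicate ranges.
Mean of replicates: (3.819 + 3.867 + 4.505 + 3.819 + 4.505 + 3.762 + 3.397 + 4.327) / 8 = 32.00100 / 8 = 4.00012
Sum of squared deviations: (−0.18112)² + (−0.13312)² + (+0.50488)² + (−0.18112)² + (+0.50488)² + (−0.23812)² + (−0.60312)² + (+0.32688)² = 1.12044
Variance = 1.12044 / 8 = 0.14006
SE* = √0.14006

SE* = 0.3742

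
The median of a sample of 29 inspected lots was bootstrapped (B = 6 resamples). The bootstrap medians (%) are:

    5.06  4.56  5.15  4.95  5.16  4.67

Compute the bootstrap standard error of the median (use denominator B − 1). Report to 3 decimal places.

SE* = 0.254

Bootstrap SE is the standard deviation of the 6 replicate medians.
Mean of replicates: (5.06 + 4.56 + 5.15 + 4.95 + 5.16 + 4.67) / 6 = 29.5500 / 6 = 4.9250
Sum of squared deviations: (+0.1350)² + (−0.3650)² + (+0.2250)² + (+0.0250)² + (+0.2350)² + (−0.2550)² = 0.3230
Variance = 0.3230 / 5 = 0.0646
SE* = √0.0646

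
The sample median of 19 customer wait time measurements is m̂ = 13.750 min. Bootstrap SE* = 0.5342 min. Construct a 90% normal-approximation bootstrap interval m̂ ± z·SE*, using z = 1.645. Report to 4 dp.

(12.8712, 14.6288)

Margin = 1.645 × 0.5342 = 0.87876
Interval: 13.750 ± 0.87876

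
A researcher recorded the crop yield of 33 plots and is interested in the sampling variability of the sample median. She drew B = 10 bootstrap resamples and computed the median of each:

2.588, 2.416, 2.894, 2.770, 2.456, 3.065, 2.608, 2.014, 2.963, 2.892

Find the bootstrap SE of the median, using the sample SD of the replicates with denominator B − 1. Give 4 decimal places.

Bootstrap SE is the standard deviation of the 10 replicate medians.
Mean of replicates: (2.588 + 2.416 + 2.894 + 2.770 + 2.456 + 3.065 + 2.608 + 2.014 + 2.963 + 2.892) / 10 = 26.66600 / 10 = 2.66660
Sum of squared deviations: (−0.07860)² + (−0.25060)² + (+0.22740)² + (+0.10340)² + (−0.21060)² + (+0.39840)² + (−0.05860)² + (−0.65260)² + (+0.29640)² + (+0.22540)² = 0.90243
Variance = 0.90243 / 9 = 0.10027
SE* = √0.10027

SE* = 0.3167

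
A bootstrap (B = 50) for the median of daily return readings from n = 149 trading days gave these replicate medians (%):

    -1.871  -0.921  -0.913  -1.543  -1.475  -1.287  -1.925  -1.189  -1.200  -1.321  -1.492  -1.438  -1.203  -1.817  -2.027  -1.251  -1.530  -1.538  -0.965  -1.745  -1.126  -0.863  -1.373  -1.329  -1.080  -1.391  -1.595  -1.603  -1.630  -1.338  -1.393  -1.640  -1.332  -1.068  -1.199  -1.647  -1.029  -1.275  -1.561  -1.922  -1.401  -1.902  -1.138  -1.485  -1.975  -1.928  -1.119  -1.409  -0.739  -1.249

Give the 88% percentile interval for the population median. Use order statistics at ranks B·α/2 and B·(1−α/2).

(-1.928, -0.921)

Sorted replicates: -2.027, -1.975, -1.928, -1.925, -1.922, -1.902, -1.871, -1.817, -1.745, -1.647, -1.640, -1.630, -1.603, -1.595, -1.561, -1.543, -1.538, -1.530, -1.492, -1.485, -1.475, -1.438, -1.409, -1.401, -1.393, -1.391, -1.373, -1.338, -1.332, -1.329, -1.321, -1.287, -1.275, -1.251, -1.249, -1.203, -1.200, -1.199, -1.189, -1.138, -1.126, -1.119, -1.080, -1.068, -1.029, -0.965, -0.921, -0.913, -0.863, -0.739
α = 0.12; lower rank = 50 × 0.060 = 3; upper rank = 50 × 0.940 = 47.
The 3rd smallest replicate is -1.928; the 47th is -0.921.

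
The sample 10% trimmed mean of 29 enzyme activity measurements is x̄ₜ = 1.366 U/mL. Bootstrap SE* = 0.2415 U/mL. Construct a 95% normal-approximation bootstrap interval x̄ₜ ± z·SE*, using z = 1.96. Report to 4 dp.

(0.8927, 1.8393)

Margin = 1.96 × 0.2415 = 0.47334
Interval: 1.366 ± 0.47334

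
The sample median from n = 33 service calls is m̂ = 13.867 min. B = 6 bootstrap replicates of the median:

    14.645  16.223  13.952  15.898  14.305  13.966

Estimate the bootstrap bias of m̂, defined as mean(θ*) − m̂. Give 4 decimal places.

mean(θ*) = (14.645 + 16.223 + 13.952 + 15.898 + 14.305 + 13.966) / 6 = 14.83150
bias = 14.83150 − 13.867

bias = +0.9645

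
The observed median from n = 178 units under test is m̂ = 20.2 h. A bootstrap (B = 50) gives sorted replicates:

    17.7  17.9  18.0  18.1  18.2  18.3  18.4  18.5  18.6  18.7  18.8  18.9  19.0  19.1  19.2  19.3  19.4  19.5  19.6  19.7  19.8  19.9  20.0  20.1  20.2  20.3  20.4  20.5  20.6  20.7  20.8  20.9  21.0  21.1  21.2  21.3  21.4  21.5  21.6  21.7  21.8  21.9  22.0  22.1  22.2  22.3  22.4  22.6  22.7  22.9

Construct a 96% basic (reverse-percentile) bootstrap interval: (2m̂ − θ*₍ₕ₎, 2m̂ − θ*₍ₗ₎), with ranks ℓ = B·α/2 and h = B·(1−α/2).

Percentile endpoints at ranks 1 and 49: θ*₍1₎ = 17.7, θ*₍49₎ = 22.7.
Basic interval reflects these around m̂:
  lower = 2 × 20.2 − 22.7 = 17.7
  upper = 2 × 20.2 − 17.7 = 22.7

(17.7, 22.7)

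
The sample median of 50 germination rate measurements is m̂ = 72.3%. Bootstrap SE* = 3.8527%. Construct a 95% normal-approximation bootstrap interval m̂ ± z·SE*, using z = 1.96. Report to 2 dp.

(64.75, 79.85)

Margin = 1.96 × 3.8527 = 7.551
Interval: 72.3 ± 7.551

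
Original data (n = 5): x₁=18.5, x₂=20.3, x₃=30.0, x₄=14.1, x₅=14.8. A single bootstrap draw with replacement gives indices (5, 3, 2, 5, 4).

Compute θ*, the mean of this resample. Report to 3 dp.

Resample values: 14.8, 30.0, 20.3, 14.8, 14.1.
Mean = (14.8 + 30.0 + 20.3 + 14.8 + 14.1) / 5 = 94.00 / 5 = 18.800

θ* = 18.800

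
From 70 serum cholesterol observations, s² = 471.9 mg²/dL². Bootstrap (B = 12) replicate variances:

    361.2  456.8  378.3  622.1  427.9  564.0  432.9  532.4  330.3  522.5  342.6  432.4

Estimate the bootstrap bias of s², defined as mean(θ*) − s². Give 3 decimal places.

bias = −21.617

mean(θ*) = (361.2 + 456.8 + 378.3 + 622.1 + 427.9 + 564.0 + 432.9 + 532.4 + 330.3 + 522.5 + 342.6 + 432.4) / 12 = 450.2833
bias = 450.2833 − 471.9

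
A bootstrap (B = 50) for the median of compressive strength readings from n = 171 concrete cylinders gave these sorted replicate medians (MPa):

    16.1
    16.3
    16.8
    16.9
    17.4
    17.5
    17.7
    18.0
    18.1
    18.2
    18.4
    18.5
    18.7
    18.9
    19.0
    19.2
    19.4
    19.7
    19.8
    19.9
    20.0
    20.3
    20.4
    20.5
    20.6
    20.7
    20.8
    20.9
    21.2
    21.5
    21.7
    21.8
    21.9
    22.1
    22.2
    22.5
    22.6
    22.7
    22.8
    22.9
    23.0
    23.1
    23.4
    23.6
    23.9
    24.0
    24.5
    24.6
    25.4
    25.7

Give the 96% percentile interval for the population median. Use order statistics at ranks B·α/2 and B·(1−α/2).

α = 0.04; lower rank = 50 × 0.020 = 1; upper rank = 50 × 0.980 = 49.
The 1st smallest replicate is 16.1; the 49th is 25.4.

(16.1, 25.4)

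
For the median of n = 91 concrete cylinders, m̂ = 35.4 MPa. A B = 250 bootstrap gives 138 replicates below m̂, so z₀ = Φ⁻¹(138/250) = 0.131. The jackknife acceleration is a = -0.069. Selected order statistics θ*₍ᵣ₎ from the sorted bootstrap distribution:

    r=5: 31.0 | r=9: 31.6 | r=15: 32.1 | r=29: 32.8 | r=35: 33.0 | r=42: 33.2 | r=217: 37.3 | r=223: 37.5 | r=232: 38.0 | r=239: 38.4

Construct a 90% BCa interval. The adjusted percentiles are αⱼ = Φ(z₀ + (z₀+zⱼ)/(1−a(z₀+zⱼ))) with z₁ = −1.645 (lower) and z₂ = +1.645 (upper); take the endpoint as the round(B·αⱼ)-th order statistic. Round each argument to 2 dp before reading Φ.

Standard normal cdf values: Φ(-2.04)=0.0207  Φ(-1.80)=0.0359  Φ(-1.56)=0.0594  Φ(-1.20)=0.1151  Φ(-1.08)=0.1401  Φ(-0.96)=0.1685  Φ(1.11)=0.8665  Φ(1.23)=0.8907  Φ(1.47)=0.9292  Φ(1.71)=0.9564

(32.1, 38.4)

Lower: z₀ + z₁ = 0.131 + (-1.645) = -1.514; 1 − a(z₀+z₁) = 1 − (-0.069)(-1.514) = 0.8955; argument = 0.131 + (-1.514)/0.8955 = -1.5596 → -1.56.
α₁ = Φ(-1.56) = 0.0594; rank = round(250 × 0.0594) = 15; θ*₍15₎ = 32.1.
Upper: z₀ + z₂ = 1.776; 1 − a(z₀+z₂) = 1.1225; argument = 1.7131 → 1.71; α₂ = 0.9564; rank = 239; θ*₍239₎ = 38.4.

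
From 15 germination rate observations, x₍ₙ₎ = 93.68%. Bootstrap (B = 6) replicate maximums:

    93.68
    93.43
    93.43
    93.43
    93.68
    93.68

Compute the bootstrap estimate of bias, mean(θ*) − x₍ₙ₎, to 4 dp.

bias = −0.1250

mean(θ*) = (93.68 + 93.43 + 93.43 + 93.43 + 93.68 + 93.68) / 6 = 93.55500
bias = 93.55500 − 93.68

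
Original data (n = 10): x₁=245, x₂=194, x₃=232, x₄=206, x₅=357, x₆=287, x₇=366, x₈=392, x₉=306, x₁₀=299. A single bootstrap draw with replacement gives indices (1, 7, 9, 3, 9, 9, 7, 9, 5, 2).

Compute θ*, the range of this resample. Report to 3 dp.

θ* = 172.000

Resample values: 245, 366, 306, 232, 306, 306, 366, 306, 357, 194.
Range = 366 − 194 = 172.000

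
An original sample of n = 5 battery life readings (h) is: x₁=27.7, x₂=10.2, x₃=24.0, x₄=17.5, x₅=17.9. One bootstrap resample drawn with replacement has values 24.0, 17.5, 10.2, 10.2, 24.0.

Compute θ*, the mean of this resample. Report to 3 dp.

Mean = (24.0 + 17.5 + 10.2 + 10.2 + 24.0) / 5 = 85.90 / 5 = 17.180

θ* = 17.180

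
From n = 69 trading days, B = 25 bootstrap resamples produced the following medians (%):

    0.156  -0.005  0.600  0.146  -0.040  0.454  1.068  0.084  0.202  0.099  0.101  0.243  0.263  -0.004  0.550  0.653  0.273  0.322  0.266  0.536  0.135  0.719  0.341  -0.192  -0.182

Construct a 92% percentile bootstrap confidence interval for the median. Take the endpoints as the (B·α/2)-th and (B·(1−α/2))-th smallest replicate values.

Sorted replicates: -0.192, -0.182, -0.040, -0.005, -0.004, 0.084, 0.099, 0.101, 0.135, 0.146, 0.156, 0.202, 0.243, 0.263, 0.266, 0.273, 0.322, 0.341, 0.454, 0.536, 0.550, 0.600, 0.653, 0.719, 1.068
α = 0.08; lower rank = 25 × 0.040 = 1; upper rank = 25 × 0.960 = 24.
The 1st smallest replicate is -0.192; the 24th is 0.719.

(-0.192, 0.719)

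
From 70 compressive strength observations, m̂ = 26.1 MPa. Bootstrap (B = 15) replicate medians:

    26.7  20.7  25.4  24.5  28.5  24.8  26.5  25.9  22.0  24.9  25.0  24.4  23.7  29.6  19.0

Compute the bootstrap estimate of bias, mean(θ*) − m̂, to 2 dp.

bias = −1.33

mean(θ*) = (26.7 + 20.7 + 25.4 + 24.5 + 28.5 + 24.8 + 26.5 + 25.9 + 22.0 + 24.9 + 25.0 + 24.4 + 23.7 + 29.6 + 19.0) / 15 = 24.773
bias = 24.773 − 26.1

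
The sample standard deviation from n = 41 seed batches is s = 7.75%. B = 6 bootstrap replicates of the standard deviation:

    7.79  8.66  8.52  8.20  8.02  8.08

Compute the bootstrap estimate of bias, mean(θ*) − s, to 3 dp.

mean(θ*) = (7.79 + 8.66 + 8.52 + 8.20 + 8.02 + 8.08) / 6 = 8.2117
bias = 8.2117 − 7.75

bias = +0.462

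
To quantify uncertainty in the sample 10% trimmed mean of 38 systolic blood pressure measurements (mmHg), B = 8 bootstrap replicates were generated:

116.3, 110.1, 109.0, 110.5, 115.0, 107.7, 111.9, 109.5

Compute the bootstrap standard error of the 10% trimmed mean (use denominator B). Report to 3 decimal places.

SE* = 2.797

Bootstrap SE is the standard deviation of the 8 replicate 10% trimmed means.
Mean of replicates: (116.3 + 110.1 + 109.0 + 110.5 + 115.0 + 107.7 + 111.9 + 109.5) / 8 = 890.0000 / 8 = 111.2500
Sum of squared deviations: (+5.0500)² + (−1.1500)² + (−2.2500)² + (−0.7500)² + (+3.7500)² + (−3.5500)² + (+0.6500)² + (−1.7500)² = 62.6000
Variance = 62.6000 / 8 = 7.8250
SE* = √7.8250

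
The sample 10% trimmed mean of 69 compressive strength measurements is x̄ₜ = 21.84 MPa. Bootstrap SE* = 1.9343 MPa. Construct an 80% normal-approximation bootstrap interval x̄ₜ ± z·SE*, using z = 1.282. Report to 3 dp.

Margin = 1.282 × 1.9343 = 2.4798
Interval: 21.84 ± 2.4798

(19.360, 24.320)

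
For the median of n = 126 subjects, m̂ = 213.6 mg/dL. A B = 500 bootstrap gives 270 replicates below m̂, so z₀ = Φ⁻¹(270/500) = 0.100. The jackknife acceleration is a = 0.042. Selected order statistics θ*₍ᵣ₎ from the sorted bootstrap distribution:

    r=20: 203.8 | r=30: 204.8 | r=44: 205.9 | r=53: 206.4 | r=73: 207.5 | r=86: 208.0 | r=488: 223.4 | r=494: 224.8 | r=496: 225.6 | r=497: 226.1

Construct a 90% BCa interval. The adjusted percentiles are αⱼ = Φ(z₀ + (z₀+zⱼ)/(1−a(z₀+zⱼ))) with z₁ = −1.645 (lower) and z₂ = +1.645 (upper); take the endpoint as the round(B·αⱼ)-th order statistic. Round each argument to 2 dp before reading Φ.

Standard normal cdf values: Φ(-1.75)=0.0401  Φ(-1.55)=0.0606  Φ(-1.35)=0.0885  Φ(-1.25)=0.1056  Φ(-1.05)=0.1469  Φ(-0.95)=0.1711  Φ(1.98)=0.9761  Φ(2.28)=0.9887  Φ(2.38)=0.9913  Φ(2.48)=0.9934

(205.9, 223.4)

Lower: z₀ + z₁ = 0.100 + (-1.645) = -1.545; 1 − a(z₀+z₁) = 1 − (0.042)(-1.545) = 1.0649; argument = 0.100 + (-1.545)/1.0649 = -1.3509 → -1.35.
α₁ = Φ(-1.35) = 0.0885; rank = round(500 × 0.0885) = 44; θ*₍44₎ = 205.9.
Upper: z₀ + z₂ = 1.745; 1 − a(z₀+z₂) = 0.9267; argument = 1.9830 → 1.98; α₂ = 0.9761; rank = 488; θ*₍488₎ = 223.4.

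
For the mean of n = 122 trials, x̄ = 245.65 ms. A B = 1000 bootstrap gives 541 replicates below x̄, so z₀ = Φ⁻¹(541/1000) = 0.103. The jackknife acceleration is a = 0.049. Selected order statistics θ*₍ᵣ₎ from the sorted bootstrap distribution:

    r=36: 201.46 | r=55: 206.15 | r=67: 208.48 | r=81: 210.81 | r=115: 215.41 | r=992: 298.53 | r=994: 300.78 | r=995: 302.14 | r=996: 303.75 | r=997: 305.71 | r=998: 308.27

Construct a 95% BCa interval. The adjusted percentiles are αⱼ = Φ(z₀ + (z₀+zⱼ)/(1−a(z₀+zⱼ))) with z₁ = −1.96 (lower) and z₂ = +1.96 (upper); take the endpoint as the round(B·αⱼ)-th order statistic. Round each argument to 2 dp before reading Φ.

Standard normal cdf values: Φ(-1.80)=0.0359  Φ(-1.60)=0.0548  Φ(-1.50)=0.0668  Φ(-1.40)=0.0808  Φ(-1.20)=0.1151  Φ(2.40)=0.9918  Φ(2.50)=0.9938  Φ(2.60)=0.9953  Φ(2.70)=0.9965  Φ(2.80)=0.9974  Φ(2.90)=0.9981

(206.15, 298.53)

Lower: z₀ + z₁ = 0.103 + (-1.960) = -1.857; 1 − a(z₀+z₁) = 1 − (0.049)(-1.857) = 1.0910; argument = 0.103 + (-1.857)/1.0910 = -1.5991 → -1.60.
α₁ = Φ(-1.60) = 0.0548; rank = round(1000 × 0.0548) = 55; θ*₍55₎ = 206.15.
Upper: z₀ + z₂ = 2.063; 1 − a(z₀+z₂) = 0.8989; argument = 2.3980 → 2.40; α₂ = 0.9918; rank = 992; θ*₍992₎ = 298.53.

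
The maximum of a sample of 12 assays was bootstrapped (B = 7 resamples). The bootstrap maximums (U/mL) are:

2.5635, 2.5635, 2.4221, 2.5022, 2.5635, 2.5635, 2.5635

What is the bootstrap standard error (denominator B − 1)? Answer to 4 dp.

SE* = 0.0546

Bootstrap SE is the standard deviation of the 7 replicate maximums.
Mean of replicates: (2.5635 + 2.5635 + 2.4221 + 2.5022 + 2.5635 + 2.5635 + 2.5635) / 7 = 17.74180 / 7 = 2.53454
Sum of squared deviations: (+0.02896)² + (+0.02896)² + (−0.11244)² + (−0.03234)² + (+0.02896)² + (+0.02896)² + (+0.02896)² = 0.01788
Variance = 0.01788 / 6 = 0.00298
SE* = √0.00298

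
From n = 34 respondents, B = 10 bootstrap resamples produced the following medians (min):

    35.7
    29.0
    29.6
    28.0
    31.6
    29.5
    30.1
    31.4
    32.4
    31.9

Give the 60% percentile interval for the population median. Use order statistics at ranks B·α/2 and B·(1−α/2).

Sorted replicates: 28.0, 29.0, 29.5, 29.6, 30.1, 31.4, 31.6, 31.9, 32.4, 35.7
α = 0.40; lower rank = 10 × 0.200 = 2; upper rank = 10 × 0.800 = 8.
The 2nd smallest replicate is 29.0; the 8th is 31.9.

(29.0, 31.9)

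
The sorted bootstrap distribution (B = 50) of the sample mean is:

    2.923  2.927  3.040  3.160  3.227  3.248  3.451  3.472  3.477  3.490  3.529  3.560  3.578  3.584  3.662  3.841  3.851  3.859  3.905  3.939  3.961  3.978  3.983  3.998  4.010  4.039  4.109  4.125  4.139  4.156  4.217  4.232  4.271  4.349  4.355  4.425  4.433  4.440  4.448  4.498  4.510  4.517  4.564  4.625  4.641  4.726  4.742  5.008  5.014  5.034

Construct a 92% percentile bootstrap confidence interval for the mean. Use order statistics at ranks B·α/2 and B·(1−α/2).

α = 0.08; lower rank = 50 × 0.040 = 2; upper rank = 50 × 0.960 = 48.
The 2nd smallest replicate is 2.927; the 48th is 5.008.

(2.927, 5.008)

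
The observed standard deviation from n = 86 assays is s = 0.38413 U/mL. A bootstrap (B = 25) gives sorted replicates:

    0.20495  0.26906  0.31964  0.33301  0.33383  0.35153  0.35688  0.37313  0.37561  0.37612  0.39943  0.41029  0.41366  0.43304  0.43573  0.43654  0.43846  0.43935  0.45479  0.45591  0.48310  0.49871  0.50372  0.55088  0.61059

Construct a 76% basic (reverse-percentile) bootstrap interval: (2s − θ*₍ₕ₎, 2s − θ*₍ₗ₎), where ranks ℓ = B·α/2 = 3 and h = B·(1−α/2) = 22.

(0.26955, 0.44862)

Percentile endpoints at ranks 3 and 22: θ*₍3₎ = 0.31964, θ*₍22₎ = 0.49871.
Basic interval reflects these around s:
  lower = 2 × 0.38413 − 0.49871 = 0.26955
  upper = 2 × 0.38413 − 0.31964 = 0.44862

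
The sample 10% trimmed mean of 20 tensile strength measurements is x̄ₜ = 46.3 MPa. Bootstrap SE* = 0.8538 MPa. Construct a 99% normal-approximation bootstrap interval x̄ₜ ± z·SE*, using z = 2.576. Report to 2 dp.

(44.10, 48.50)

Margin = 2.576 × 0.8538 = 2.199
Interval: 46.3 ± 2.199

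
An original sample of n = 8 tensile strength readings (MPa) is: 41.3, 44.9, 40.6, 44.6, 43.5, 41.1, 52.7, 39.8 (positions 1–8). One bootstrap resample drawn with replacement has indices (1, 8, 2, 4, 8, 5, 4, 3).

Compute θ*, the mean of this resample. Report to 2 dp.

Resample values: 41.3, 39.8, 44.9, 44.6, 39.8, 43.5, 44.6, 40.6.
Mean = (41.3 + 39.8 + 44.9 + 44.6 + 39.8 + 43.5 + 44.6 + 40.6) / 8 = 339.10 / 8 = 42.39

θ* = 42.39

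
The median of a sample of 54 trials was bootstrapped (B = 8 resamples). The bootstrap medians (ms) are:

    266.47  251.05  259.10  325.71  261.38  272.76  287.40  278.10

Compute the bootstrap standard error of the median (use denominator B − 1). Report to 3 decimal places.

Bootstrap SE is the standard deviation of the 8 replicate medians.
Mean of replicates: (266.47 + 251.05 + 259.10 + 325.71 + 261.38 + 272.76 + 287.40 + 278.10) / 8 = 2201.9700 / 8 = 275.2463
Sum of squared deviations: (−8.7763)² + (−24.1963)² + (−16.1463)² + (+50.4637)² + (−13.8663)² + (−2.4863)² + (+12.1537)² + (+2.8537)² = 3824.0844
Variance = 3824.0844 / 7 = 546.2978
SE* = √546.2978

SE* = 23.373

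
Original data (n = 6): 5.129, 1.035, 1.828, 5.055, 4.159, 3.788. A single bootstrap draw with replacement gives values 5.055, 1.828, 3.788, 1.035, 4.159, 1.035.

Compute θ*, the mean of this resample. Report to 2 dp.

θ* = 2.82

Mean = (5.055 + 1.828 + 3.788 + 1.035 + 4.159 + 1.035) / 6 = 16.9000 / 6 = 2.82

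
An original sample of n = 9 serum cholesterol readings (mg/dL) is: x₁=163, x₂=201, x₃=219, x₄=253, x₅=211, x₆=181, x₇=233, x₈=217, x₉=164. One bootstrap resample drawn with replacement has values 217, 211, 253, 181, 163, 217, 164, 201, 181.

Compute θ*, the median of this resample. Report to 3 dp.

θ* = 201.000

Sorted: 163, 164, 181, 181, 201, 211, 217, 217, 253
Median = middle value = 201.000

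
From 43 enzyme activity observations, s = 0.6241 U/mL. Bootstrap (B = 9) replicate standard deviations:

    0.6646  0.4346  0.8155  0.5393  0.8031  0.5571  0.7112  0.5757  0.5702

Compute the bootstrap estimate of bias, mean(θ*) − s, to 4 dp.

bias = +0.0060

mean(θ*) = (0.6646 + 0.4346 + 0.8155 + 0.5393 + 0.8031 + 0.5571 + 0.7112 + 0.5757 + 0.5702) / 9 = 0.63014
bias = 0.63014 − 0.6241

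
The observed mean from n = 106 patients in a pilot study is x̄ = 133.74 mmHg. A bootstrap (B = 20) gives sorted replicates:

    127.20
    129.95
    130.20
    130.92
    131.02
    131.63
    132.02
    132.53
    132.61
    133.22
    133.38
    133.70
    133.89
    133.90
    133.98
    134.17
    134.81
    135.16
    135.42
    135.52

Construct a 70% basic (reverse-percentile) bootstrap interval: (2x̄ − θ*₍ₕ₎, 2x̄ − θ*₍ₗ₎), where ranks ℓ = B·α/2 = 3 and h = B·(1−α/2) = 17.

(132.67, 137.28)

Percentile endpoints at ranks 3 and 17: θ*₍3₎ = 130.20, θ*₍17₎ = 134.81.
Basic interval reflects these around x̄:
  lower = 2 × 133.74 − 134.81 = 132.67
  upper = 2 × 133.74 − 130.20 = 137.28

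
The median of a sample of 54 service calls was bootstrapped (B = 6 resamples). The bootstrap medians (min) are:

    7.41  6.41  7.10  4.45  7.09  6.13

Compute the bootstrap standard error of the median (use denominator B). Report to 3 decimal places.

Bootstrap SE is the standard deviation of the 6 replicate medians.
Mean of replicates: (7.41 + 6.41 + 7.10 + 4.45 + 7.09 + 6.13) / 6 = 38.5900 / 6 = 6.4317
Sum of squared deviations: (+0.9783)² + (−0.0217)² + (+0.6683)² + (−1.9817)² + (+0.6583)² + (−0.3017)² = 5.8557
Variance = 5.8557 / 6 = 0.9759
SE* = √0.9759

SE* = 0.988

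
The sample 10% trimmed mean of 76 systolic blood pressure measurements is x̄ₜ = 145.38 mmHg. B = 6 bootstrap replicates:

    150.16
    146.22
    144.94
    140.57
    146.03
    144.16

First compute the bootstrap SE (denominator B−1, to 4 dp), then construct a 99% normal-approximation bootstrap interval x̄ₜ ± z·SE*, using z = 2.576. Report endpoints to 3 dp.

Mean of replicates = 145.3467; sum of squared deviations = 48.7879; SE* = √(48.7879/5) = 3.1237
Margin = 2.576 × 3.1237 = 8.0467
Interval: 145.38 ± 8.0467

(137.333, 153.427)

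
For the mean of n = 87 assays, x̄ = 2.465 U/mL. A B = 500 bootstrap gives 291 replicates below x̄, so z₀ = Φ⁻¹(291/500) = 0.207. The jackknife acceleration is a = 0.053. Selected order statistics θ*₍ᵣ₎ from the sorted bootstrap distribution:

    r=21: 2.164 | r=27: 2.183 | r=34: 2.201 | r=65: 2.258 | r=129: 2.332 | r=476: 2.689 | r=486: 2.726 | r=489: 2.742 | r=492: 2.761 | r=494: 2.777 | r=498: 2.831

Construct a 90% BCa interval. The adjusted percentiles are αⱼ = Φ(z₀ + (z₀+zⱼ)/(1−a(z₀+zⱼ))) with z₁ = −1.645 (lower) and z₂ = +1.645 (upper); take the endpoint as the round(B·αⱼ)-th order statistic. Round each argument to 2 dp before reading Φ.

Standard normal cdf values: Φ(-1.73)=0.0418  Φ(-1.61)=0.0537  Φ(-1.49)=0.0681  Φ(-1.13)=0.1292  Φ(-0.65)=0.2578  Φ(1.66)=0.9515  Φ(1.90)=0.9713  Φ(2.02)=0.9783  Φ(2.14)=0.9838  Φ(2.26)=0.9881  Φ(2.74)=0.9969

(2.258, 2.777)

Lower: z₀ + z₁ = 0.207 + (-1.645) = -1.438; 1 − a(z₀+z₁) = 1 − (0.053)(-1.438) = 1.0762; argument = 0.207 + (-1.438)/1.0762 = -1.1292 → -1.13.
α₁ = Φ(-1.13) = 0.1292; rank = round(500 × 0.1292) = 65; θ*₍65₎ = 2.258.
Upper: z₀ + z₂ = 1.852; 1 − a(z₀+z₂) = 0.9018; argument = 2.2606 → 2.26; α₂ = 0.9881; rank = 494; θ*₍494₎ = 2.777.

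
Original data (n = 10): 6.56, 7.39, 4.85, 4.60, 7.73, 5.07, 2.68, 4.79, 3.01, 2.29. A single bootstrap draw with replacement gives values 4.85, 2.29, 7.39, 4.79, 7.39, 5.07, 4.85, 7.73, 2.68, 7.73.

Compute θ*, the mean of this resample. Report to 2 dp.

θ* = 5.48

Mean = (4.85 + 2.29 + 7.39 + 4.79 + 7.39 + 5.07 + 4.85 + 7.73 + 2.68 + 7.73) / 10 = 54.770 / 10 = 5.48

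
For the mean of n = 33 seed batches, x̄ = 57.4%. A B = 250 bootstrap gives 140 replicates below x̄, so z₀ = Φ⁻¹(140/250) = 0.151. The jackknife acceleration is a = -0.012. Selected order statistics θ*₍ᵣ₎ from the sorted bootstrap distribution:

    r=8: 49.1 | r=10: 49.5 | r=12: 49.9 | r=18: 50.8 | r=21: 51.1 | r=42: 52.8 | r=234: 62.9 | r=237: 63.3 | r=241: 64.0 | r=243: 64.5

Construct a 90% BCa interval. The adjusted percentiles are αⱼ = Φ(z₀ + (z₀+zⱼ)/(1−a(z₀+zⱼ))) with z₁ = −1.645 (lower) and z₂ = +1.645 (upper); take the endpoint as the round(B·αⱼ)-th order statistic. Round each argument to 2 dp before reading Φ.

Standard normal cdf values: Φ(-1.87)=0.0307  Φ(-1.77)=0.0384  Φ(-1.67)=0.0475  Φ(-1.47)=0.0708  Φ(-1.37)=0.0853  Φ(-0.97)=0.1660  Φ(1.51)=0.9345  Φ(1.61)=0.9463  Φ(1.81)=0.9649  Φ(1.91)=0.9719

(51.1, 64.5)

Lower: z₀ + z₁ = 0.151 + (-1.645) = -1.494; 1 − a(z₀+z₁) = 1 − (-0.012)(-1.494) = 0.9821; argument = 0.151 + (-1.494)/0.9821 = -1.3703 → -1.37.
α₁ = Φ(-1.37) = 0.0853; rank = round(250 × 0.0853) = 21; θ*₍21₎ = 51.1.
Upper: z₀ + z₂ = 1.796; 1 − a(z₀+z₂) = 1.0216; argument = 1.9091 → 1.91; α₂ = 0.9719; rank = 243; θ*₍243₎ = 64.5.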